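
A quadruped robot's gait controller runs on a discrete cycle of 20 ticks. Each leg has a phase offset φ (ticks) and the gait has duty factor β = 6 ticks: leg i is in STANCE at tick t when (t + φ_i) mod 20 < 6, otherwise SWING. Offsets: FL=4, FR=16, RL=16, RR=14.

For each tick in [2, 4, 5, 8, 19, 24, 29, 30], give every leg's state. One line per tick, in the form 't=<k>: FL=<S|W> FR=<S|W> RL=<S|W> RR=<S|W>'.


t=2: FL=W FR=W RL=W RR=W
t=4: FL=W FR=S RL=S RR=W
t=5: FL=W FR=S RL=S RR=W
t=8: FL=W FR=S RL=S RR=S
t=19: FL=S FR=W RL=W RR=W
t=24: FL=W FR=S RL=S RR=W
t=29: FL=W FR=S RL=S RR=S
t=30: FL=W FR=W RL=W RR=S

t=2: phase=(6,18,18,16) vs β=6 → FL=W FR=W RL=W RR=W
t=4: phase=(8,0,0,18) vs β=6 → FL=W FR=S RL=S RR=W
t=5: phase=(9,1,1,19) vs β=6 → FL=W FR=S RL=S RR=W
t=8: phase=(12,4,4,2) vs β=6 → FL=W FR=S RL=S RR=S
t=19: phase=(3,15,15,13) vs β=6 → FL=S FR=W RL=W RR=W
t=24: phase=(8,0,0,18) vs β=6 → FL=W FR=S RL=S RR=W
t=29: phase=(13,5,5,3) vs β=6 → FL=W FR=S RL=S RR=S
t=30: phase=(14,6,6,4) vs β=6 → FL=W FR=W RL=W RR=S


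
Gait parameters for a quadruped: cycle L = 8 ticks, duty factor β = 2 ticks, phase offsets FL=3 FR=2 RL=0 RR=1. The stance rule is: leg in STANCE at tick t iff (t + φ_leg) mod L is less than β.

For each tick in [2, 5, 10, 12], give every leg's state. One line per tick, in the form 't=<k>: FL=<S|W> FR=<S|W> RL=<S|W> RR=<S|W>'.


t=2: phase=(5,4,2,3) vs β=2 → FL=W FR=W RL=W RR=W
t=5: phase=(0,7,5,6) vs β=2 → FL=S FR=W RL=W RR=W
t=10: phase=(5,4,2,3) vs β=2 → FL=W FR=W RL=W RR=W
t=12: phase=(7,6,4,5) vs β=2 → FL=W FR=W RL=W RR=W

t=2: FL=W FR=W RL=W RR=W
t=5: FL=S FR=W RL=W RR=W
t=10: FL=W FR=W RL=W RR=W
t=12: FL=W FR=W RL=W RR=W


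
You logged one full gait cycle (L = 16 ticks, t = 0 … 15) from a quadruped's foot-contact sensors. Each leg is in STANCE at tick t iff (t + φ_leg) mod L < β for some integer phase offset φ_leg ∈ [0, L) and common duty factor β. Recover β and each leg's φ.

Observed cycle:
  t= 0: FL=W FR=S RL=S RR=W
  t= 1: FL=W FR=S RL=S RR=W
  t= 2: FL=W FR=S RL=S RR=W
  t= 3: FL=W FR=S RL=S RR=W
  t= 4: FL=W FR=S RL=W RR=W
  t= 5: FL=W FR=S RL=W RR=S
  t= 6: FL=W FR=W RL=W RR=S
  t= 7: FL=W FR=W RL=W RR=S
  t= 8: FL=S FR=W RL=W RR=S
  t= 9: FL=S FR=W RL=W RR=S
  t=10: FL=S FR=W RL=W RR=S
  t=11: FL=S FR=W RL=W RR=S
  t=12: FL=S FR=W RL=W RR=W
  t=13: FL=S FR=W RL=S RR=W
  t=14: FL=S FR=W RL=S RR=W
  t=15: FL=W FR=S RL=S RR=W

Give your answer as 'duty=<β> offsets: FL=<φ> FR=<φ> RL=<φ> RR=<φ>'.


duty β = stance ticks per leg = 7
FL: stance ticks = 7; W→S at t=8 → φ=8
FR: stance ticks = 7; W→S at t=15 → φ=1
RL: stance ticks = 7; W→S at t=13 → φ=3
RR: stance ticks = 7; W→S at t=5 → φ=11

duty=7 offsets: FL=8 FR=1 RL=3 RR=11


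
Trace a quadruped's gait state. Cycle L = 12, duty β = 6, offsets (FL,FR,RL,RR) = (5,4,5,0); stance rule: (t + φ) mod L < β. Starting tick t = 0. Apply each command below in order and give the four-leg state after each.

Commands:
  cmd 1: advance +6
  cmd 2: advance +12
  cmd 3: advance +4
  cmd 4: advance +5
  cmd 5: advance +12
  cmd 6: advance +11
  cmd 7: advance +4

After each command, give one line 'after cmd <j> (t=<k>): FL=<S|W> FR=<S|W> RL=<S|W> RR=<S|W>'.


start t=0: FL=S FR=S RL=S RR=S
cmd 1: advance +6 → t=6, phase=(11,10,11,6) → FL=W FR=W RL=W RR=W
cmd 2: advance +12 → t=18, phase=(11,10,11,6) → FL=W FR=W RL=W RR=W
cmd 3: advance +4 → t=22, phase=(3,2,3,10) → FL=S FR=S RL=S RR=W
cmd 4: advance +5 → t=27, phase=(8,7,8,3) → FL=W FR=W RL=W RR=S
cmd 5: advance +12 → t=39, phase=(8,7,8,3) → FL=W FR=W RL=W RR=S
cmd 6: advance +11 → t=50, phase=(7,6,7,2) → FL=W FR=W RL=W RR=S
cmd 7: advance +4 → t=54, phase=(11,10,11,6) → FL=W FR=W RL=W RR=W

after cmd 1 (t=6): FL=W FR=W RL=W RR=W
after cmd 2 (t=18): FL=W FR=W RL=W RR=W
after cmd 3 (t=22): FL=S FR=S RL=S RR=W
after cmd 4 (t=27): FL=W FR=W RL=W RR=S
after cmd 5 (t=39): FL=W FR=W RL=W RR=S
after cmd 6 (t=50): FL=W FR=W RL=W RR=S
after cmd 7 (t=54): FL=W FR=W RL=W RR=W


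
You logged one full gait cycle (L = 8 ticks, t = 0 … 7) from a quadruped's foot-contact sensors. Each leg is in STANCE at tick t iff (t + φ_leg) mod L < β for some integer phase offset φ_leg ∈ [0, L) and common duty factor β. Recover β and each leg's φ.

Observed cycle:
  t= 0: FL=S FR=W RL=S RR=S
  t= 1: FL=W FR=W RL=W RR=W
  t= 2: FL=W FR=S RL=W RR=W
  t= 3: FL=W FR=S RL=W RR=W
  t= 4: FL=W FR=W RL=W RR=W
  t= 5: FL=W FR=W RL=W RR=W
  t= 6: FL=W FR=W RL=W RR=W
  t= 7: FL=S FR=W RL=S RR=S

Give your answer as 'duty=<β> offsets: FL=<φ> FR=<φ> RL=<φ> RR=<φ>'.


duty β = stance ticks per leg = 2
FL: stance ticks = 2; W→S at t=7 → φ=1
FR: stance ticks = 2; W→S at t=2 → φ=6
RL: stance ticks = 2; W→S at t=7 → φ=1
RR: stance ticks = 2; W→S at t=7 → φ=1

duty=2 offsets: FL=1 FR=6 RL=1 RR=1


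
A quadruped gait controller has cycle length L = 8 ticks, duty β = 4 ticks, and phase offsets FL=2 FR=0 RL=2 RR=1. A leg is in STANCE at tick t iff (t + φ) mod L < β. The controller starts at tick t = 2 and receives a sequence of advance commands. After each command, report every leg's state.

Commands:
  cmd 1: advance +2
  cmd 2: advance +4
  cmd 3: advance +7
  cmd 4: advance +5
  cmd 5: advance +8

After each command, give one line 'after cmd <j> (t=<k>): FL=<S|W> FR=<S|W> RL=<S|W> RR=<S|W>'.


after cmd 1 (t=4): FL=W FR=W RL=W RR=W
after cmd 2 (t=8): FL=S FR=S RL=S RR=S
after cmd 3 (t=15): FL=S FR=W RL=S RR=S
after cmd 4 (t=20): FL=W FR=W RL=W RR=W
after cmd 5 (t=28): FL=W FR=W RL=W RR=W

start t=2: FL=W FR=S RL=W RR=S
cmd 1: advance +2 → t=4, phase=(6,4,6,5) → FL=W FR=W RL=W RR=W
cmd 2: advance +4 → t=8, phase=(2,0,2,1) → FL=S FR=S RL=S RR=S
cmd 3: advance +7 → t=15, phase=(1,7,1,0) → FL=S FR=W RL=S RR=S
cmd 4: advance +5 → t=20, phase=(6,4,6,5) → FL=W FR=W RL=W RR=W
cmd 5: advance +8 → t=28, phase=(6,4,6,5) → FL=W FR=W RL=W RR=W


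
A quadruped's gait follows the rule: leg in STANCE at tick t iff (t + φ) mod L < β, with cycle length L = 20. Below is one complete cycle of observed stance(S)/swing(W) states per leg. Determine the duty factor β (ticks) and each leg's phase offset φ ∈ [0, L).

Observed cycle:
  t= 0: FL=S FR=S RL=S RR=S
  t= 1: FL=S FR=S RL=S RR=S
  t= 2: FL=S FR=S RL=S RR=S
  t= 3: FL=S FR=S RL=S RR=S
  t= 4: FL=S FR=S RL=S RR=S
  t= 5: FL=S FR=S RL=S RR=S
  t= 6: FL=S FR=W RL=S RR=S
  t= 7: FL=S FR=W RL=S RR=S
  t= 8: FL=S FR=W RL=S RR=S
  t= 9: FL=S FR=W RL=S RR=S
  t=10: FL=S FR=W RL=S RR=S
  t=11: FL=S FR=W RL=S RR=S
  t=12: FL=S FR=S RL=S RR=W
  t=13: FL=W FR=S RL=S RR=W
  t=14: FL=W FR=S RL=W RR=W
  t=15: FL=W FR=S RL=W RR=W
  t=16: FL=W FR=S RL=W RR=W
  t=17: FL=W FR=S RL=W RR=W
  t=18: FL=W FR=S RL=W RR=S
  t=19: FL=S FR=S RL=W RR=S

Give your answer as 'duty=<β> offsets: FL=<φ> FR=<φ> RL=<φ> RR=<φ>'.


duty=14 offsets: FL=1 FR=8 RL=0 RR=2

duty β = stance ticks per leg = 14
FL: stance ticks = 14; W→S at t=19 → φ=1
FR: stance ticks = 14; W→S at t=12 → φ=8
RL: stance ticks = 14; W→S at t=0 → φ=0
RR: stance ticks = 14; W→S at t=18 → φ=2


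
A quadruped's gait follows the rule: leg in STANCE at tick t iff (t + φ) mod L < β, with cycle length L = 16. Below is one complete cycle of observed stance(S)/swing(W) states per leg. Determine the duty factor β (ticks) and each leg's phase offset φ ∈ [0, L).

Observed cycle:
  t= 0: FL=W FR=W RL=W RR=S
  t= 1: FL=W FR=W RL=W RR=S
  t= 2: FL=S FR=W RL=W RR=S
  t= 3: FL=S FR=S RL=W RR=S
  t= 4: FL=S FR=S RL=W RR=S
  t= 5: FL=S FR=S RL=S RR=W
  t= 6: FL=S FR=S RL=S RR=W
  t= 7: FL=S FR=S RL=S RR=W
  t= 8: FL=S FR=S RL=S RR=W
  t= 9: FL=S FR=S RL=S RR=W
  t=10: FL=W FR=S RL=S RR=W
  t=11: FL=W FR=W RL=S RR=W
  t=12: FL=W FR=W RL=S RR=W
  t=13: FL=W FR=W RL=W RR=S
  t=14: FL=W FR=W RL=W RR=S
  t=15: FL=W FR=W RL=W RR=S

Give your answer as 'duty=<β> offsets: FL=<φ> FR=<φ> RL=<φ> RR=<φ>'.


duty β = stance ticks per leg = 8
FL: stance ticks = 8; W→S at t=2 → φ=14
FR: stance ticks = 8; W→S at t=3 → φ=13
RL: stance ticks = 8; W→S at t=5 → φ=11
RR: stance ticks = 8; W→S at t=13 → φ=3

duty=8 offsets: FL=14 FR=13 RL=11 RR=3


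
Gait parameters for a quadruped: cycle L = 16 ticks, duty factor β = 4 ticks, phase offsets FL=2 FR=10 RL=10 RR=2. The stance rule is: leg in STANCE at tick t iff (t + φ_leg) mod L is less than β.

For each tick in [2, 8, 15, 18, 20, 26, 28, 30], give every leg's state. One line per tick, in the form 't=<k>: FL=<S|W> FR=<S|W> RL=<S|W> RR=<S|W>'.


t=2: phase=(4,12,12,4) vs β=4 → FL=W FR=W RL=W RR=W
t=8: phase=(10,2,2,10) vs β=4 → FL=W FR=S RL=S RR=W
t=15: phase=(1,9,9,1) vs β=4 → FL=S FR=W RL=W RR=S
t=18: phase=(4,12,12,4) vs β=4 → FL=W FR=W RL=W RR=W
t=20: phase=(6,14,14,6) vs β=4 → FL=W FR=W RL=W RR=W
t=26: phase=(12,4,4,12) vs β=4 → FL=W FR=W RL=W RR=W
t=28: phase=(14,6,6,14) vs β=4 → FL=W FR=W RL=W RR=W
t=30: phase=(0,8,8,0) vs β=4 → FL=S FR=W RL=W RR=S

t=2: FL=W FR=W RL=W RR=W
t=8: FL=W FR=S RL=S RR=W
t=15: FL=S FR=W RL=W RR=S
t=18: FL=W FR=W RL=W RR=W
t=20: FL=W FR=W RL=W RR=W
t=26: FL=W FR=W RL=W RR=W
t=28: FL=W FR=W RL=W RR=W
t=30: FL=S FR=W RL=W RR=S


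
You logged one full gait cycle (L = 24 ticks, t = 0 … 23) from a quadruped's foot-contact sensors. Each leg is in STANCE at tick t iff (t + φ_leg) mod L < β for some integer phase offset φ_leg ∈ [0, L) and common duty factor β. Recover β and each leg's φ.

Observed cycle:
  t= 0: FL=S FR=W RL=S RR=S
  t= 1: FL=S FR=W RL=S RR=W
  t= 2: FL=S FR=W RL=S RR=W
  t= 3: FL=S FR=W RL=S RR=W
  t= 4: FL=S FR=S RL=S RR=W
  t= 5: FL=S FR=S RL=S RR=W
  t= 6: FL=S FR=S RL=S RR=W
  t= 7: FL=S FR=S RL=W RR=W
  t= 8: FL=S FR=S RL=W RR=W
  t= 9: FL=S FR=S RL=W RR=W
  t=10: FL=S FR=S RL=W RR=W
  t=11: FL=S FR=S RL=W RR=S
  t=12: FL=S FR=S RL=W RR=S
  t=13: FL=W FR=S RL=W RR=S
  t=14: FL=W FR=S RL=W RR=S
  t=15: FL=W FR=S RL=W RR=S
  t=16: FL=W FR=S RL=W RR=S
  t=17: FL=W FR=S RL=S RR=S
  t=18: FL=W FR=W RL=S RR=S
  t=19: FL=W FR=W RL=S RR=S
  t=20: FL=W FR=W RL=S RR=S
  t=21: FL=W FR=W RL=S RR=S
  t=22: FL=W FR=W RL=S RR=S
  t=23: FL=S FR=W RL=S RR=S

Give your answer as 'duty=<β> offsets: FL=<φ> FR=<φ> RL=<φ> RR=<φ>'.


duty β = stance ticks per leg = 14
FL: stance ticks = 14; W→S at t=23 → φ=1
FR: stance ticks = 14; W→S at t=4 → φ=20
RL: stance ticks = 14; W→S at t=17 → φ=7
RR: stance ticks = 14; W→S at t=11 → φ=13

duty=14 offsets: FL=1 FR=20 RL=7 RR=13


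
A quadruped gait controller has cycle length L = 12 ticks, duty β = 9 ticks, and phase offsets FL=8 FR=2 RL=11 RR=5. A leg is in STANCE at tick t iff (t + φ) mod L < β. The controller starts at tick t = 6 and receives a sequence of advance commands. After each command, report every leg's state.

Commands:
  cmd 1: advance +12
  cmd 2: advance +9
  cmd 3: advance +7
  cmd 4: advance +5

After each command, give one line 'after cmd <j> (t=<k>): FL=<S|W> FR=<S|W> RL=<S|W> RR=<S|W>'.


after cmd 1 (t=18): FL=S FR=S RL=S RR=W
after cmd 2 (t=27): FL=W FR=S RL=S RR=S
after cmd 3 (t=34): FL=S FR=S RL=W RR=S
after cmd 4 (t=39): FL=W FR=S RL=S RR=S

start t=6: FL=S FR=S RL=S RR=W
cmd 1: advance +12 → t=18, phase=(2,8,5,11) → FL=S FR=S RL=S RR=W
cmd 2: advance +9 → t=27, phase=(11,5,2,8) → FL=W FR=S RL=S RR=S
cmd 3: advance +7 → t=34, phase=(6,0,9,3) → FL=S FR=S RL=W RR=S
cmd 4: advance +5 → t=39, phase=(11,5,2,8) → FL=W FR=S RL=S RR=S


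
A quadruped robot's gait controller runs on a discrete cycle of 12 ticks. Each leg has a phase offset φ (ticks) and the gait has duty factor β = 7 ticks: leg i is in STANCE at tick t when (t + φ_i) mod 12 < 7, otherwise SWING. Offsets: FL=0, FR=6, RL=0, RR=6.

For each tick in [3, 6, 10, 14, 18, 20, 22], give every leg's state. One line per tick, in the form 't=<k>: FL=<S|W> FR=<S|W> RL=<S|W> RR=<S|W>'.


t=3: FL=S FR=W RL=S RR=W
t=6: FL=S FR=S RL=S RR=S
t=10: FL=W FR=S RL=W RR=S
t=14: FL=S FR=W RL=S RR=W
t=18: FL=S FR=S RL=S RR=S
t=20: FL=W FR=S RL=W RR=S
t=22: FL=W FR=S RL=W RR=S

t=3: phase=(3,9,3,9) vs β=7 → FL=S FR=W RL=S RR=W
t=6: phase=(6,0,6,0) vs β=7 → FL=S FR=S RL=S RR=S
t=10: phase=(10,4,10,4) vs β=7 → FL=W FR=S RL=W RR=S
t=14: phase=(2,8,2,8) vs β=7 → FL=S FR=W RL=S RR=W
t=18: phase=(6,0,6,0) vs β=7 → FL=S FR=S RL=S RR=S
t=20: phase=(8,2,8,2) vs β=7 → FL=W FR=S RL=W RR=S
t=22: phase=(10,4,10,4) vs β=7 → FL=W FR=S RL=W RR=S


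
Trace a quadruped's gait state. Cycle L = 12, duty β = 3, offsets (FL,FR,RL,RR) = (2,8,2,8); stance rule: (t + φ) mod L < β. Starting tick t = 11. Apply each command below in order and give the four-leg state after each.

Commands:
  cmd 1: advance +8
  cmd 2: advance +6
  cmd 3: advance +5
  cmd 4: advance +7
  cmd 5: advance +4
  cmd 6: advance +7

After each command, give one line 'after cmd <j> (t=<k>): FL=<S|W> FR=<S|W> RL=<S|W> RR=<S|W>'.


after cmd 1 (t=19): FL=W FR=W RL=W RR=W
after cmd 2 (t=25): FL=W FR=W RL=W RR=W
after cmd 3 (t=30): FL=W FR=S RL=W RR=S
after cmd 4 (t=37): FL=W FR=W RL=W RR=W
after cmd 5 (t=41): FL=W FR=S RL=W RR=S
after cmd 6 (t=48): FL=S FR=W RL=S RR=W

start t=11: FL=S FR=W RL=S RR=W
cmd 1: advance +8 → t=19, phase=(9,3,9,3) → FL=W FR=W RL=W RR=W
cmd 2: advance +6 → t=25, phase=(3,9,3,9) → FL=W FR=W RL=W RR=W
cmd 3: advance +5 → t=30, phase=(8,2,8,2) → FL=W FR=S RL=W RR=S
cmd 4: advance +7 → t=37, phase=(3,9,3,9) → FL=W FR=W RL=W RR=W
cmd 5: advance +4 → t=41, phase=(7,1,7,1) → FL=W FR=S RL=W RR=S
cmd 6: advance +7 → t=48, phase=(2,8,2,8) → FL=S FR=W RL=S RR=W


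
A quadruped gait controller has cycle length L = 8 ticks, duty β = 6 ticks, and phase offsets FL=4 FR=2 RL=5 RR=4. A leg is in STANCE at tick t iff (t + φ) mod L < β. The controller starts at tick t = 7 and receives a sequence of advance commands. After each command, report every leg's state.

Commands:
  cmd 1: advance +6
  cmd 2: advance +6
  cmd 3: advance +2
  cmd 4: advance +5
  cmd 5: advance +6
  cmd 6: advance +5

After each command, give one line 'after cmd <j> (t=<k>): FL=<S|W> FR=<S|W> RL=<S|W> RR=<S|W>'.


after cmd 1 (t=13): FL=S FR=W RL=S RR=S
after cmd 2 (t=19): FL=W FR=S RL=S RR=W
after cmd 3 (t=21): FL=S FR=W RL=S RR=S
after cmd 4 (t=26): FL=W FR=S RL=W RR=W
after cmd 5 (t=32): FL=S FR=S RL=S RR=S
after cmd 6 (t=37): FL=S FR=W RL=S RR=S

start t=7: FL=S FR=S RL=S RR=S
cmd 1: advance +6 → t=13, phase=(1,7,2,1) → FL=S FR=W RL=S RR=S
cmd 2: advance +6 → t=19, phase=(7,5,0,7) → FL=W FR=S RL=S RR=W
cmd 3: advance +2 → t=21, phase=(1,7,2,1) → FL=S FR=W RL=S RR=S
cmd 4: advance +5 → t=26, phase=(6,4,7,6) → FL=W FR=S RL=W RR=W
cmd 5: advance +6 → t=32, phase=(4,2,5,4) → FL=S FR=S RL=S RR=S
cmd 6: advance +5 → t=37, phase=(1,7,2,1) → FL=S FR=W RL=S RR=S


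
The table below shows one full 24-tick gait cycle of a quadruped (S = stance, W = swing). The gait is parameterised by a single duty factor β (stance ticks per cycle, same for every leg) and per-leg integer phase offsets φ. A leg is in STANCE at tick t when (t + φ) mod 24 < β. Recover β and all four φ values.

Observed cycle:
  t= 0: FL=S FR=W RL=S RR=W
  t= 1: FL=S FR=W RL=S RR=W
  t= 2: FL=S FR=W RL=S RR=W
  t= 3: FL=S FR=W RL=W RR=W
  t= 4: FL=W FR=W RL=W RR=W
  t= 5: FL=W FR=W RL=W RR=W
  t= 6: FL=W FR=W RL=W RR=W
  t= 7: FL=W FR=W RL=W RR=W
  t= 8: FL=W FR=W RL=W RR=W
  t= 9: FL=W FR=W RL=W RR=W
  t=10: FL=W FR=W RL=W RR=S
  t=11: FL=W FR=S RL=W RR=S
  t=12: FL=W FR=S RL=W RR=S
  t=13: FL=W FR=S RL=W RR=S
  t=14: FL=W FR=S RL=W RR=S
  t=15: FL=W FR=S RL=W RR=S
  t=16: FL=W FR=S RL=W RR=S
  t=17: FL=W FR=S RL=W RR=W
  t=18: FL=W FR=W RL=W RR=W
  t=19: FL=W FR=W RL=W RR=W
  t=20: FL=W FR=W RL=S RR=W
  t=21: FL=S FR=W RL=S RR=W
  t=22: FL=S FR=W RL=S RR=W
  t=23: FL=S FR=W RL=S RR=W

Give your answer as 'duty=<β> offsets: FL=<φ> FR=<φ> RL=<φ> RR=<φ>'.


duty β = stance ticks per leg = 7
FL: stance ticks = 7; W→S at t=21 → φ=3
FR: stance ticks = 7; W→S at t=11 → φ=13
RL: stance ticks = 7; W→S at t=20 → φ=4
RR: stance ticks = 7; W→S at t=10 → φ=14

duty=7 offsets: FL=3 FR=13 RL=4 RR=14


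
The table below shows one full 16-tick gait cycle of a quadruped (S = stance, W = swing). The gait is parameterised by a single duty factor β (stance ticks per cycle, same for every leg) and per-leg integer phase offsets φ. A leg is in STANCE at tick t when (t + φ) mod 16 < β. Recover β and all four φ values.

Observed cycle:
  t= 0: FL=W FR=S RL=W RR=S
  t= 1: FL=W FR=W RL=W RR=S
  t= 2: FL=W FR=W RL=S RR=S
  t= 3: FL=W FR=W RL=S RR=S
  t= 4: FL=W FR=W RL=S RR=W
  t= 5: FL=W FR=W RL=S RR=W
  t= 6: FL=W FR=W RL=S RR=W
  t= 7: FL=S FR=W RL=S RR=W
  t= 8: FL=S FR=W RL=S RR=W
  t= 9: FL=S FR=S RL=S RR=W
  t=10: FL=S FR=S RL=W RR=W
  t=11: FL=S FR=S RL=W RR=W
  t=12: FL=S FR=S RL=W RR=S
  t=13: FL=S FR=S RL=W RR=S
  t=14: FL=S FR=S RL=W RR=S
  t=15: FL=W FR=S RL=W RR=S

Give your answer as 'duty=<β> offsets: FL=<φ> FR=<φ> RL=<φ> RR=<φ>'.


duty=8 offsets: FL=9 FR=7 RL=14 RR=4

duty β = stance ticks per leg = 8
FL: stance ticks = 8; W→S at t=7 → φ=9
FR: stance ticks = 8; W→S at t=9 → φ=7
RL: stance ticks = 8; W→S at t=2 → φ=14
RR: stance ticks = 8; W→S at t=12 → φ=4


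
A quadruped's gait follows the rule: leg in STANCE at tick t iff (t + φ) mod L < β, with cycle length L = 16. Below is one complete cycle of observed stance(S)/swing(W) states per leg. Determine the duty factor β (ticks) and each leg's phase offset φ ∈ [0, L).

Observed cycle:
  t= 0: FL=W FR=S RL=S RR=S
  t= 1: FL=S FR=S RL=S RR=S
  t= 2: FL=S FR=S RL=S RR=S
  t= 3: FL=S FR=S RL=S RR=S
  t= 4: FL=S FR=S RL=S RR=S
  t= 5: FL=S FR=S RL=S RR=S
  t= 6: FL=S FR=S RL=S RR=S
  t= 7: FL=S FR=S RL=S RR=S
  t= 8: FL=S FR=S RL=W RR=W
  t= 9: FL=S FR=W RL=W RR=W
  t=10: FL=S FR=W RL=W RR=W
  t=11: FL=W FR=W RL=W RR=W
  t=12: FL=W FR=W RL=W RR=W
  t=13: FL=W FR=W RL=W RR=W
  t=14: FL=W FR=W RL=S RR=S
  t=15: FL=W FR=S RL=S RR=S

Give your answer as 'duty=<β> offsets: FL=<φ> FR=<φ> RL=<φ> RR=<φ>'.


duty=10 offsets: FL=15 FR=1 RL=2 RR=2

duty β = stance ticks per leg = 10
FL: stance ticks = 10; W→S at t=1 → φ=15
FR: stance ticks = 10; W→S at t=15 → φ=1
RL: stance ticks = 10; W→S at t=14 → φ=2
RR: stance ticks = 10; W→S at t=14 → φ=2


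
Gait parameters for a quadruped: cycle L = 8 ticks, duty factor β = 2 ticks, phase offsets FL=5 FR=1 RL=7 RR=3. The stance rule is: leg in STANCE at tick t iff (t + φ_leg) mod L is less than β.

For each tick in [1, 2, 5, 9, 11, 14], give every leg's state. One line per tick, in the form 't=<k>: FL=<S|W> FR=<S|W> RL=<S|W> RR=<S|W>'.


t=1: phase=(6,2,0,4) vs β=2 → FL=W FR=W RL=S RR=W
t=2: phase=(7,3,1,5) vs β=2 → FL=W FR=W RL=S RR=W
t=5: phase=(2,6,4,0) vs β=2 → FL=W FR=W RL=W RR=S
t=9: phase=(6,2,0,4) vs β=2 → FL=W FR=W RL=S RR=W
t=11: phase=(0,4,2,6) vs β=2 → FL=S FR=W RL=W RR=W
t=14: phase=(3,7,5,1) vs β=2 → FL=W FR=W RL=W RR=S

t=1: FL=W FR=W RL=S RR=W
t=2: FL=W FR=W RL=S RR=W
t=5: FL=W FR=W RL=W RR=S
t=9: FL=W FR=W RL=S RR=W
t=11: FL=S FR=W RL=W RR=W
t=14: FL=W FR=W RL=W RR=S


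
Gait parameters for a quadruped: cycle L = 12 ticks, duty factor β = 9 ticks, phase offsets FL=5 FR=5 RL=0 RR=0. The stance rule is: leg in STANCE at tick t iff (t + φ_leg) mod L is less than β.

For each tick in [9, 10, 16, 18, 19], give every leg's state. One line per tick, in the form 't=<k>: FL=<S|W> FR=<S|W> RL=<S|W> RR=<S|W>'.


t=9: phase=(2,2,9,9) vs β=9 → FL=S FR=S RL=W RR=W
t=10: phase=(3,3,10,10) vs β=9 → FL=S FR=S RL=W RR=W
t=16: phase=(9,9,4,4) vs β=9 → FL=W FR=W RL=S RR=S
t=18: phase=(11,11,6,6) vs β=9 → FL=W FR=W RL=S RR=S
t=19: phase=(0,0,7,7) vs β=9 → FL=S FR=S RL=S RR=S

t=9: FL=S FR=S RL=W RR=W
t=10: FL=S FR=S RL=W RR=W
t=16: FL=W FR=W RL=S RR=S
t=18: FL=W FR=W RL=S RR=S
t=19: FL=S FR=S RL=S RR=S


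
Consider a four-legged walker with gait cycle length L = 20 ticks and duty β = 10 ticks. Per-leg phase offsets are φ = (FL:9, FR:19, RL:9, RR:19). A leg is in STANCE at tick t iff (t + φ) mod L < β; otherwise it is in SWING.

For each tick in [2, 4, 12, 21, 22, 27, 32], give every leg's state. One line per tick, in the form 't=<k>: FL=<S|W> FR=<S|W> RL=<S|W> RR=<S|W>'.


t=2: phase=(11,1,11,1) vs β=10 → FL=W FR=S RL=W RR=S
t=4: phase=(13,3,13,3) vs β=10 → FL=W FR=S RL=W RR=S
t=12: phase=(1,11,1,11) vs β=10 → FL=S FR=W RL=S RR=W
t=21: phase=(10,0,10,0) vs β=10 → FL=W FR=S RL=W RR=S
t=22: phase=(11,1,11,1) vs β=10 → FL=W FR=S RL=W RR=S
t=27: phase=(16,6,16,6) vs β=10 → FL=W FR=S RL=W RR=S
t=32: phase=(1,11,1,11) vs β=10 → FL=S FR=W RL=S RR=W

t=2: FL=W FR=S RL=W RR=S
t=4: FL=W FR=S RL=W RR=S
t=12: FL=S FR=W RL=S RR=W
t=21: FL=W FR=S RL=W RR=S
t=22: FL=W FR=S RL=W RR=S
t=27: FL=W FR=S RL=W RR=S
t=32: FL=S FR=W RL=S RR=W


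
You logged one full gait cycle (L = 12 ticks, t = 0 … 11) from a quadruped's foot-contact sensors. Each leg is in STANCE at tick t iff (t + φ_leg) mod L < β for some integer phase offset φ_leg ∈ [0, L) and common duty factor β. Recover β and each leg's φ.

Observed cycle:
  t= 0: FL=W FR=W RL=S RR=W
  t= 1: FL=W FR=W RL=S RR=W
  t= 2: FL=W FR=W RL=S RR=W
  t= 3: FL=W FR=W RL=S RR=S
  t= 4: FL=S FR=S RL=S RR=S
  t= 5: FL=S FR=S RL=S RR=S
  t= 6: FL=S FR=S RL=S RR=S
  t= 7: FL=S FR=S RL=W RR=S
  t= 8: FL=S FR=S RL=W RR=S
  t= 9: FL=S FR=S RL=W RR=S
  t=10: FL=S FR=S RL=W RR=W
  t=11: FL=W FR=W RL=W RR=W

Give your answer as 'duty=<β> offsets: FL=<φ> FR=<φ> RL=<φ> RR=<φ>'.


duty β = stance ticks per leg = 7
FL: stance ticks = 7; W→S at t=4 → φ=8
FR: stance ticks = 7; W→S at t=4 → φ=8
RL: stance ticks = 7; W→S at t=0 → φ=0
RR: stance ticks = 7; W→S at t=3 → φ=9

duty=7 offsets: FL=8 FR=8 RL=0 RR=9


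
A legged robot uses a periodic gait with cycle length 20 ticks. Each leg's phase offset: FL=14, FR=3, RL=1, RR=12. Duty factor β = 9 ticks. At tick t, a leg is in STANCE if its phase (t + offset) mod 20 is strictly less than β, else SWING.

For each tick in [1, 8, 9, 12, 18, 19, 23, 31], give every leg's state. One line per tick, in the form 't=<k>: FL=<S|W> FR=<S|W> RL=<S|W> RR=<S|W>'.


t=1: FL=W FR=S RL=S RR=W
t=8: FL=S FR=W RL=W RR=S
t=9: FL=S FR=W RL=W RR=S
t=12: FL=S FR=W RL=W RR=S
t=18: FL=W FR=S RL=W RR=W
t=19: FL=W FR=S RL=S RR=W
t=23: FL=W FR=S RL=S RR=W
t=31: FL=S FR=W RL=W RR=S

t=1: phase=(15,4,2,13) vs β=9 → FL=W FR=S RL=S RR=W
t=8: phase=(2,11,9,0) vs β=9 → FL=S FR=W RL=W RR=S
t=9: phase=(3,12,10,1) vs β=9 → FL=S FR=W RL=W RR=S
t=12: phase=(6,15,13,4) vs β=9 → FL=S FR=W RL=W RR=S
t=18: phase=(12,1,19,10) vs β=9 → FL=W FR=S RL=W RR=W
t=19: phase=(13,2,0,11) vs β=9 → FL=W FR=S RL=S RR=W
t=23: phase=(17,6,4,15) vs β=9 → FL=W FR=S RL=S RR=W
t=31: phase=(5,14,12,3) vs β=9 → FL=S FR=W RL=W RR=S


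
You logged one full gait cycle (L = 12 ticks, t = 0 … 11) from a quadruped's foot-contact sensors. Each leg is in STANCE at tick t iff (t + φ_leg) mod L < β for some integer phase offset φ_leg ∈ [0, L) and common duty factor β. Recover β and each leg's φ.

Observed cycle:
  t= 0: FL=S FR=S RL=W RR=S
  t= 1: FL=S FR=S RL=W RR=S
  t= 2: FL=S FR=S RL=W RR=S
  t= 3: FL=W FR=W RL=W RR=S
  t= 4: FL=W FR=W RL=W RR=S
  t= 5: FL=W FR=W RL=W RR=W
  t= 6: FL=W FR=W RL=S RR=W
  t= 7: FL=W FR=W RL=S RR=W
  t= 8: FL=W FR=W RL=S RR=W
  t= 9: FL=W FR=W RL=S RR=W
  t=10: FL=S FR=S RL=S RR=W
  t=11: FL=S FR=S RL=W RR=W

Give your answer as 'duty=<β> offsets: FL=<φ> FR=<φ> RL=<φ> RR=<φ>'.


duty β = stance ticks per leg = 5
FL: stance ticks = 5; W→S at t=10 → φ=2
FR: stance ticks = 5; W→S at t=10 → φ=2
RL: stance ticks = 5; W→S at t=6 → φ=6
RR: stance ticks = 5; W→S at t=0 → φ=0

duty=5 offsets: FL=2 FR=2 RL=6 RR=0


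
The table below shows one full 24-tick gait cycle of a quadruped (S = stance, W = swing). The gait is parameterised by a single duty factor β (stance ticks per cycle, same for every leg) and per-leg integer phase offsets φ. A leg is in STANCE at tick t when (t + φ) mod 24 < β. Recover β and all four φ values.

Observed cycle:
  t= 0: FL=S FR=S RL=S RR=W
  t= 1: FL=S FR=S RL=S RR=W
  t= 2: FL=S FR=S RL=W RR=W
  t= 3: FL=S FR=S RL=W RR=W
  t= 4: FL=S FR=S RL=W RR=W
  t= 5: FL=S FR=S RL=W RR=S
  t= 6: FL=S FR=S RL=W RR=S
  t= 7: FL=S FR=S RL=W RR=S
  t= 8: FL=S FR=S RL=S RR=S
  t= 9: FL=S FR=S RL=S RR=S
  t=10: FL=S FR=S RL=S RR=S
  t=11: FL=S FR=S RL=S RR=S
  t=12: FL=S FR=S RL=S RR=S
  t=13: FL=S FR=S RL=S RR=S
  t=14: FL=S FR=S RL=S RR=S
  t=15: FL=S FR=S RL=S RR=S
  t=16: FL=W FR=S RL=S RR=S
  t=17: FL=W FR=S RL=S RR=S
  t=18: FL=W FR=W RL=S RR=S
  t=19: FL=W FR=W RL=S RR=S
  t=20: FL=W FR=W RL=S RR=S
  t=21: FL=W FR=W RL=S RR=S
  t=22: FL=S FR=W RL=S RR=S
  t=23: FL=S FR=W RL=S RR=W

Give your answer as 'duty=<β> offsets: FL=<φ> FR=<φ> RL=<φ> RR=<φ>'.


duty=18 offsets: FL=2 FR=0 RL=16 RR=19

duty β = stance ticks per leg = 18
FL: stance ticks = 18; W→S at t=22 → φ=2
FR: stance ticks = 18; W→S at t=0 → φ=0
RL: stance ticks = 18; W→S at t=8 → φ=16
RR: stance ticks = 18; W→S at t=5 → φ=19


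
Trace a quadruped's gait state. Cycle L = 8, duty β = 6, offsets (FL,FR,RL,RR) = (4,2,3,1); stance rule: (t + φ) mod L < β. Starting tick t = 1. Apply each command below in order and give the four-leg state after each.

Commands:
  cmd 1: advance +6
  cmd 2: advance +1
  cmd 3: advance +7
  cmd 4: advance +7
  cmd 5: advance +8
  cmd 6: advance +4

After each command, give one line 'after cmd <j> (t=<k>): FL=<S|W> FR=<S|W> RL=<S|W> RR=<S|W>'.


start t=1: FL=S FR=S RL=S RR=S
cmd 1: advance +6 → t=7, phase=(3,1,2,0) → FL=S FR=S RL=S RR=S
cmd 2: advance +1 → t=8, phase=(4,2,3,1) → FL=S FR=S RL=S RR=S
cmd 3: advance +7 → t=15, phase=(3,1,2,0) → FL=S FR=S RL=S RR=S
cmd 4: advance +7 → t=22, phase=(2,0,1,7) → FL=S FR=S RL=S RR=W
cmd 5: advance +8 → t=30, phase=(2,0,1,7) → FL=S FR=S RL=S RR=W
cmd 6: advance +4 → t=34, phase=(6,4,5,3) → FL=W FR=S RL=S RR=S

after cmd 1 (t=7): FL=S FR=S RL=S RR=S
after cmd 2 (t=8): FL=S FR=S RL=S RR=S
after cmd 3 (t=15): FL=S FR=S RL=S RR=S
after cmd 4 (t=22): FL=S FR=S RL=S RR=W
after cmd 5 (t=30): FL=S FR=S RL=S RR=W
after cmd 6 (t=34): FL=W FR=S RL=S RR=S


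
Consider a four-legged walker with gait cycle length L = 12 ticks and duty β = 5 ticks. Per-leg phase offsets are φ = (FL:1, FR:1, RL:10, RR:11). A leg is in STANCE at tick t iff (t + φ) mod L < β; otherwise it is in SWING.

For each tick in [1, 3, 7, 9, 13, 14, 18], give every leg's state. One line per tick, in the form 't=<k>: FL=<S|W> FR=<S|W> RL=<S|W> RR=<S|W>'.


t=1: phase=(2,2,11,0) vs β=5 → FL=S FR=S RL=W RR=S
t=3: phase=(4,4,1,2) vs β=5 → FL=S FR=S RL=S RR=S
t=7: phase=(8,8,5,6) vs β=5 → FL=W FR=W RL=W RR=W
t=9: phase=(10,10,7,8) vs β=5 → FL=W FR=W RL=W RR=W
t=13: phase=(2,2,11,0) vs β=5 → FL=S FR=S RL=W RR=S
t=14: phase=(3,3,0,1) vs β=5 → FL=S FR=S RL=S RR=S
t=18: phase=(7,7,4,5) vs β=5 → FL=W FR=W RL=S RR=W

t=1: FL=S FR=S RL=W RR=S
t=3: FL=S FR=S RL=S RR=S
t=7: FL=W FR=W RL=W RR=W
t=9: FL=W FR=W RL=W RR=W
t=13: FL=S FR=S RL=W RR=S
t=14: FL=S FR=S RL=S RR=S
t=18: FL=W FR=W RL=S RR=W


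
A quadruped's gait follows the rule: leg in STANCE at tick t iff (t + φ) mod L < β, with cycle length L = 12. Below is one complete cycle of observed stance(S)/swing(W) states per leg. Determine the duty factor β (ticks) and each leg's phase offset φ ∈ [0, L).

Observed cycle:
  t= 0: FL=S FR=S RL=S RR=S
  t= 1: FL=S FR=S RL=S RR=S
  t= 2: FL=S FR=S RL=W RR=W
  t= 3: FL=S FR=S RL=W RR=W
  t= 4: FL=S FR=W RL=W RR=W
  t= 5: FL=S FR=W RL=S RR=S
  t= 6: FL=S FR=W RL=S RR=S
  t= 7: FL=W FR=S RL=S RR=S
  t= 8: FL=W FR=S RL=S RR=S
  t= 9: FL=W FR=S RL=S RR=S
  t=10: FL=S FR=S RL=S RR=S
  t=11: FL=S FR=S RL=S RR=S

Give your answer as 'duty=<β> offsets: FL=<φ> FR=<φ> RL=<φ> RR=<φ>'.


duty=9 offsets: FL=2 FR=5 RL=7 RR=7

duty β = stance ticks per leg = 9
FL: stance ticks = 9; W→S at t=10 → φ=2
FR: stance ticks = 9; W→S at t=7 → φ=5
RL: stance ticks = 9; W→S at t=5 → φ=7
RR: stance ticks = 9; W→S at t=5 → φ=7


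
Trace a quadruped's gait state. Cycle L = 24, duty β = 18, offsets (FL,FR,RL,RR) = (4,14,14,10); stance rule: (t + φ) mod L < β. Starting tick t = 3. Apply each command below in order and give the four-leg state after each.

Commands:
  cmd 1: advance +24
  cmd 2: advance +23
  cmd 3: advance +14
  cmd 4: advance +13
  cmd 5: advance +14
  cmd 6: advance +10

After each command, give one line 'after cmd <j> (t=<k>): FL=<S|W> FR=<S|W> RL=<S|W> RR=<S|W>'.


after cmd 1 (t=27): FL=S FR=S RL=S RR=S
after cmd 2 (t=50): FL=S FR=S RL=S RR=S
after cmd 3 (t=64): FL=W FR=S RL=S RR=S
after cmd 4 (t=77): FL=S FR=W RL=W RR=S
after cmd 5 (t=91): FL=W FR=S RL=S RR=S
after cmd 6 (t=101): FL=S FR=W RL=W RR=S

start t=3: FL=S FR=S RL=S RR=S
cmd 1: advance +24 → t=27, phase=(7,17,17,13) → FL=S FR=S RL=S RR=S
cmd 2: advance +23 → t=50, phase=(6,16,16,12) → FL=S FR=S RL=S RR=S
cmd 3: advance +14 → t=64, phase=(20,6,6,2) → FL=W FR=S RL=S RR=S
cmd 4: advance +13 → t=77, phase=(9,19,19,15) → FL=S FR=W RL=W RR=S
cmd 5: advance +14 → t=91, phase=(23,9,9,5) → FL=W FR=S RL=S RR=S
cmd 6: advance +10 → t=101, phase=(9,19,19,15) → FL=S FR=W RL=W RR=S


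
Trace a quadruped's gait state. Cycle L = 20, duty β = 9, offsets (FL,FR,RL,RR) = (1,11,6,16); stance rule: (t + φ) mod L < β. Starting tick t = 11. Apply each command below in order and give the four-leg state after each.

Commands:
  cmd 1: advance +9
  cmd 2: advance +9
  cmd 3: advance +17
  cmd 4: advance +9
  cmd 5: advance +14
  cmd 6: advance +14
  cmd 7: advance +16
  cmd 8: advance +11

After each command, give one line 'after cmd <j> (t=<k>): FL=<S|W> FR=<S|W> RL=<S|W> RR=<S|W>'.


start t=11: FL=W FR=S RL=W RR=S
cmd 1: advance +9 → t=20, phase=(1,11,6,16) → FL=S FR=W RL=S RR=W
cmd 2: advance +9 → t=29, phase=(10,0,15,5) → FL=W FR=S RL=W RR=S
cmd 3: advance +17 → t=46, phase=(7,17,12,2) → FL=S FR=W RL=W RR=S
cmd 4: advance +9 → t=55, phase=(16,6,1,11) → FL=W FR=S RL=S RR=W
cmd 5: advance +14 → t=69, phase=(10,0,15,5) → FL=W FR=S RL=W RR=S
cmd 6: advance +14 → t=83, phase=(4,14,9,19) → FL=S FR=W RL=W RR=W
cmd 7: advance +16 → t=99, phase=(0,10,5,15) → FL=S FR=W RL=S RR=W
cmd 8: advance +11 → t=110, phase=(11,1,16,6) → FL=W FR=S RL=W RR=S

after cmd 1 (t=20): FL=S FR=W RL=S RR=W
after cmd 2 (t=29): FL=W FR=S RL=W RR=S
after cmd 3 (t=46): FL=S FR=W RL=W RR=S
after cmd 4 (t=55): FL=W FR=S RL=S RR=W
after cmd 5 (t=69): FL=W FR=S RL=W RR=S
after cmd 6 (t=83): FL=S FR=W RL=W RR=W
after cmd 7 (t=99): FL=S FR=W RL=S RR=W
after cmd 8 (t=110): FL=W FR=S RL=W RR=S


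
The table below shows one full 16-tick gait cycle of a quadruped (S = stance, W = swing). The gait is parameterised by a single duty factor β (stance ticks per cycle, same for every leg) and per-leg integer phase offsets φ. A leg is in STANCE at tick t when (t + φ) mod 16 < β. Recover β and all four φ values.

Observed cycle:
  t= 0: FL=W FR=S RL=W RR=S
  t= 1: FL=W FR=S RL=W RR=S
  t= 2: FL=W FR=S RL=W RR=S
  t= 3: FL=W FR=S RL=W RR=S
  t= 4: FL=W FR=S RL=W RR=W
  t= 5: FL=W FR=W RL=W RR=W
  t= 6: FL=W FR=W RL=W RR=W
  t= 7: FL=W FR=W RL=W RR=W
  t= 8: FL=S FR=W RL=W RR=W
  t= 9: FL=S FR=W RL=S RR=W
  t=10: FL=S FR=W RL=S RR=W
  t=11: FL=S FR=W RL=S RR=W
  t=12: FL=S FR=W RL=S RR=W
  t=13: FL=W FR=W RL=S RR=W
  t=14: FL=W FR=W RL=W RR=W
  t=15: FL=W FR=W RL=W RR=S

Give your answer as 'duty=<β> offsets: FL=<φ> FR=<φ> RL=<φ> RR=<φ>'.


duty=5 offsets: FL=8 FR=0 RL=7 RR=1

duty β = stance ticks per leg = 5
FL: stance ticks = 5; W→S at t=8 → φ=8
FR: stance ticks = 5; W→S at t=0 → φ=0
RL: stance ticks = 5; W→S at t=9 → φ=7
RR: stance ticks = 5; W→S at t=15 → φ=1


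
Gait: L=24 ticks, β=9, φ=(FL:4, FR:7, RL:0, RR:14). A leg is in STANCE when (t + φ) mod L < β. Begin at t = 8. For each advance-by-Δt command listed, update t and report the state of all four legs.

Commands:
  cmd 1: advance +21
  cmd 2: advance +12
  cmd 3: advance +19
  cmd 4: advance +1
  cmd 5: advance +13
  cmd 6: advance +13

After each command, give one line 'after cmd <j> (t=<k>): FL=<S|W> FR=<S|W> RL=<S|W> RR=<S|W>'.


after cmd 1 (t=29): FL=W FR=W RL=S RR=W
after cmd 2 (t=41): FL=W FR=S RL=W RR=S
after cmd 3 (t=60): FL=W FR=W RL=W RR=S
after cmd 4 (t=61): FL=W FR=W RL=W RR=S
after cmd 5 (t=74): FL=S FR=W RL=S RR=W
after cmd 6 (t=87): FL=W FR=W RL=W RR=S

start t=8: FL=W FR=W RL=S RR=W
cmd 1: advance +21 → t=29, phase=(9,12,5,19) → FL=W FR=W RL=S RR=W
cmd 2: advance +12 → t=41, phase=(21,0,17,7) → FL=W FR=S RL=W RR=S
cmd 3: advance +19 → t=60, phase=(16,19,12,2) → FL=W FR=W RL=W RR=S
cmd 4: advance +1 → t=61, phase=(17,20,13,3) → FL=W FR=W RL=W RR=S
cmd 5: advance +13 → t=74, phase=(6,9,2,16) → FL=S FR=W RL=S RR=W
cmd 6: advance +13 → t=87, phase=(19,22,15,5) → FL=W FR=W RL=W RR=S


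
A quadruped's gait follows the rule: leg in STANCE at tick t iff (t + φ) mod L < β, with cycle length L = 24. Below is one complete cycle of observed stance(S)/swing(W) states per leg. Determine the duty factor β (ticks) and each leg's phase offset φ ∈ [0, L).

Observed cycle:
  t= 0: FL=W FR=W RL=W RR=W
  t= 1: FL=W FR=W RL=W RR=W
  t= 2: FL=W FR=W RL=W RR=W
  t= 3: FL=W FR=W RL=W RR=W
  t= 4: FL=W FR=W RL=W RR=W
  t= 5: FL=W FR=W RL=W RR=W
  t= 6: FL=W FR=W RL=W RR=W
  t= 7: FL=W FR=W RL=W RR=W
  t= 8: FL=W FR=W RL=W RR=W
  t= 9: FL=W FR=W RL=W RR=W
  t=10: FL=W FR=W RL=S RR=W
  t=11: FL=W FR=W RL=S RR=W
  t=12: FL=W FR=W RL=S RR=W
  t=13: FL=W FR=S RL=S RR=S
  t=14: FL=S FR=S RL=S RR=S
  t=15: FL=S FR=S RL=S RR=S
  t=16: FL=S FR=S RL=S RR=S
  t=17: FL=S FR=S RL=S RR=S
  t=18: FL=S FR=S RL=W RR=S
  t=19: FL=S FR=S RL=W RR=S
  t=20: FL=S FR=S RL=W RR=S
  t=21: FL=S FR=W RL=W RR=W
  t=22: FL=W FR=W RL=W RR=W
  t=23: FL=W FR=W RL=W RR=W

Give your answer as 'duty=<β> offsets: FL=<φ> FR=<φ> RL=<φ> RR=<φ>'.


duty β = stance ticks per leg = 8
FL: stance ticks = 8; W→S at t=14 → φ=10
FR: stance ticks = 8; W→S at t=13 → φ=11
RL: stance ticks = 8; W→S at t=10 → φ=14
RR: stance ticks = 8; W→S at t=13 → φ=11

duty=8 offsets: FL=10 FR=11 RL=14 RR=11


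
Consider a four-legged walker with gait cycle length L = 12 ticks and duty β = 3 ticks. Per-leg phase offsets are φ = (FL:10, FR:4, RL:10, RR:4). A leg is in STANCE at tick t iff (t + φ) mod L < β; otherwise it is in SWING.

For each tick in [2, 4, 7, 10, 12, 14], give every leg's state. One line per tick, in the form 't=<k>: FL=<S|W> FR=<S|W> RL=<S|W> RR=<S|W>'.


t=2: FL=S FR=W RL=S RR=W
t=4: FL=S FR=W RL=S RR=W
t=7: FL=W FR=W RL=W RR=W
t=10: FL=W FR=S RL=W RR=S
t=12: FL=W FR=W RL=W RR=W
t=14: FL=S FR=W RL=S RR=W

t=2: phase=(0,6,0,6) vs β=3 → FL=S FR=W RL=S RR=W
t=4: phase=(2,8,2,8) vs β=3 → FL=S FR=W RL=S RR=W
t=7: phase=(5,11,5,11) vs β=3 → FL=W FR=W RL=W RR=W
t=10: phase=(8,2,8,2) vs β=3 → FL=W FR=S RL=W RR=S
t=12: phase=(10,4,10,4) vs β=3 → FL=W FR=W RL=W RR=W
t=14: phase=(0,6,0,6) vs β=3 → FL=S FR=W RL=S RR=W


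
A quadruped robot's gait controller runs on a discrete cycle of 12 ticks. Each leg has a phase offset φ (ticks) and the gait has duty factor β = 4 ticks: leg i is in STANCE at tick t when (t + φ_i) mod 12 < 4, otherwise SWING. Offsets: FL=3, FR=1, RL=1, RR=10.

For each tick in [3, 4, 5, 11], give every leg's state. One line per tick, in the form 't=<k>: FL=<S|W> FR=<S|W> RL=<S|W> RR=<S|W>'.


t=3: FL=W FR=W RL=W RR=S
t=4: FL=W FR=W RL=W RR=S
t=5: FL=W FR=W RL=W RR=S
t=11: FL=S FR=S RL=S RR=W

t=3: phase=(6,4,4,1) vs β=4 → FL=W FR=W RL=W RR=S
t=4: phase=(7,5,5,2) vs β=4 → FL=W FR=W RL=W RR=S
t=5: phase=(8,6,6,3) vs β=4 → FL=W FR=W RL=W RR=S
t=11: phase=(2,0,0,9) vs β=4 → FL=S FR=S RL=S RR=W


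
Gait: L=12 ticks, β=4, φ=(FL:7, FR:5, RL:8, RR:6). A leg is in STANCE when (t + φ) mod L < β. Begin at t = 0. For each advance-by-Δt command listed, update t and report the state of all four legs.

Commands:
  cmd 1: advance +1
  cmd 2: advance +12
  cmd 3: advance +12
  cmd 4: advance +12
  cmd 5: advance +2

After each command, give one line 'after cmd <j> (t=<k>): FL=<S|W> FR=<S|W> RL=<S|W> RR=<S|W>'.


after cmd 1 (t=1): FL=W FR=W RL=W RR=W
after cmd 2 (t=13): FL=W FR=W RL=W RR=W
after cmd 3 (t=25): FL=W FR=W RL=W RR=W
after cmd 4 (t=37): FL=W FR=W RL=W RR=W
after cmd 5 (t=39): FL=W FR=W RL=W RR=W

start t=0: FL=W FR=W RL=W RR=W
cmd 1: advance +1 → t=1, phase=(8,6,9,7) → FL=W FR=W RL=W RR=W
cmd 2: advance +12 → t=13, phase=(8,6,9,7) → FL=W FR=W RL=W RR=W
cmd 3: advance +12 → t=25, phase=(8,6,9,7) → FL=W FR=W RL=W RR=W
cmd 4: advance +12 → t=37, phase=(8,6,9,7) → FL=W FR=W RL=W RR=W
cmd 5: advance +2 → t=39, phase=(10,8,11,9) → FL=W FR=W RL=W RR=W


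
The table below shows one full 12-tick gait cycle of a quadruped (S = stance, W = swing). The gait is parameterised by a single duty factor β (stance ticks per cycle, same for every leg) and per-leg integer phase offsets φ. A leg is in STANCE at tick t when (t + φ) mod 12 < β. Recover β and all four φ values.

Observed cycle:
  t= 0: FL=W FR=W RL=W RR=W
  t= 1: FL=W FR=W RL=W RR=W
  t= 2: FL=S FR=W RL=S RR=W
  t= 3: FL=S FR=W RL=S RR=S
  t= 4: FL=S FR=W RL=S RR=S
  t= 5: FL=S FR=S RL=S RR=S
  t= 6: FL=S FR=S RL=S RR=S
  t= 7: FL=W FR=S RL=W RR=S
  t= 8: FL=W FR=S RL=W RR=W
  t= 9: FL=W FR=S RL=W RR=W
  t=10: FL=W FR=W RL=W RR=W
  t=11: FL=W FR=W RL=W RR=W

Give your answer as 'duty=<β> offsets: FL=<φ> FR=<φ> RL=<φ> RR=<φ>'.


duty β = stance ticks per leg = 5
FL: stance ticks = 5; W→S at t=2 → φ=10
FR: stance ticks = 5; W→S at t=5 → φ=7
RL: stance ticks = 5; W→S at t=2 → φ=10
RR: stance ticks = 5; W→S at t=3 → φ=9

duty=5 offsets: FL=10 FR=7 RL=10 RR=9


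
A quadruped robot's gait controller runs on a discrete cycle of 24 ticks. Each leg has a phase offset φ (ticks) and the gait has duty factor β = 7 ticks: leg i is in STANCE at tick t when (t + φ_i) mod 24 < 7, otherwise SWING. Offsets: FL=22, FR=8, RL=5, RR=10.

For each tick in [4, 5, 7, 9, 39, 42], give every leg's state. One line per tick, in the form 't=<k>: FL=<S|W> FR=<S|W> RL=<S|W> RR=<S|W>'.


t=4: phase=(2,12,9,14) vs β=7 → FL=S FR=W RL=W RR=W
t=5: phase=(3,13,10,15) vs β=7 → FL=S FR=W RL=W RR=W
t=7: phase=(5,15,12,17) vs β=7 → FL=S FR=W RL=W RR=W
t=9: phase=(7,17,14,19) vs β=7 → FL=W FR=W RL=W RR=W
t=39: phase=(13,23,20,1) vs β=7 → FL=W FR=W RL=W RR=S
t=42: phase=(16,2,23,4) vs β=7 → FL=W FR=S RL=W RR=S

t=4: FL=S FR=W RL=W RR=W
t=5: FL=S FR=W RL=W RR=W
t=7: FL=S FR=W RL=W RR=W
t=9: FL=W FR=W RL=W RR=W
t=39: FL=W FR=W RL=W RR=S
t=42: FL=W FR=S RL=W RR=S


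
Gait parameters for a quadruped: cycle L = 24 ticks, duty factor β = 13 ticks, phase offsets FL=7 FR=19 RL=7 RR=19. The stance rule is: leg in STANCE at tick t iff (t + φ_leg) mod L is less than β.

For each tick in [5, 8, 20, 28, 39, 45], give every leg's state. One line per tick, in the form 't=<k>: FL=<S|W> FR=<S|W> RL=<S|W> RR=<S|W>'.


t=5: FL=S FR=S RL=S RR=S
t=8: FL=W FR=S RL=W RR=S
t=20: FL=S FR=W RL=S RR=W
t=28: FL=S FR=W RL=S RR=W
t=39: FL=W FR=S RL=W RR=S
t=45: FL=S FR=W RL=S RR=W

t=5: phase=(12,0,12,0) vs β=13 → FL=S FR=S RL=S RR=S
t=8: phase=(15,3,15,3) vs β=13 → FL=W FR=S RL=W RR=S
t=20: phase=(3,15,3,15) vs β=13 → FL=S FR=W RL=S RR=W
t=28: phase=(11,23,11,23) vs β=13 → FL=S FR=W RL=S RR=W
t=39: phase=(22,10,22,10) vs β=13 → FL=W FR=S RL=W RR=S
t=45: phase=(4,16,4,16) vs β=13 → FL=S FR=W RL=S RR=W


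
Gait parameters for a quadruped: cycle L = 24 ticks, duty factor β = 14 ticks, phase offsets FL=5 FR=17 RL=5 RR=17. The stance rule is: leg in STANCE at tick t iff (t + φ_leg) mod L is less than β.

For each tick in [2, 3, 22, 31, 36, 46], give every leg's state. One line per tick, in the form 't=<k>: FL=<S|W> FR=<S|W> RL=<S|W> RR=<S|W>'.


t=2: phase=(7,19,7,19) vs β=14 → FL=S FR=W RL=S RR=W
t=3: phase=(8,20,8,20) vs β=14 → FL=S FR=W RL=S RR=W
t=22: phase=(3,15,3,15) vs β=14 → FL=S FR=W RL=S RR=W
t=31: phase=(12,0,12,0) vs β=14 → FL=S FR=S RL=S RR=S
t=36: phase=(17,5,17,5) vs β=14 → FL=W FR=S RL=W RR=S
t=46: phase=(3,15,3,15) vs β=14 → FL=S FR=W RL=S RR=W

t=2: FL=S FR=W RL=S RR=W
t=3: FL=S FR=W RL=S RR=W
t=22: FL=S FR=W RL=S RR=W
t=31: FL=S FR=S RL=S RR=S
t=36: FL=W FR=S RL=W RR=S
t=46: FL=S FR=W RL=S RR=W
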